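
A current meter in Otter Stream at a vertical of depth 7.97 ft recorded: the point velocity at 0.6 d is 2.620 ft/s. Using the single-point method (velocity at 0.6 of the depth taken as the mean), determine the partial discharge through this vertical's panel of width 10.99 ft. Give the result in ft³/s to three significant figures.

v̄ = v₀.₆ = 2.620 ft/s
q = v̄ × d × w = 2.620 × 7.97 × 10.99 = 229.5 ft³/s

229 ft³/s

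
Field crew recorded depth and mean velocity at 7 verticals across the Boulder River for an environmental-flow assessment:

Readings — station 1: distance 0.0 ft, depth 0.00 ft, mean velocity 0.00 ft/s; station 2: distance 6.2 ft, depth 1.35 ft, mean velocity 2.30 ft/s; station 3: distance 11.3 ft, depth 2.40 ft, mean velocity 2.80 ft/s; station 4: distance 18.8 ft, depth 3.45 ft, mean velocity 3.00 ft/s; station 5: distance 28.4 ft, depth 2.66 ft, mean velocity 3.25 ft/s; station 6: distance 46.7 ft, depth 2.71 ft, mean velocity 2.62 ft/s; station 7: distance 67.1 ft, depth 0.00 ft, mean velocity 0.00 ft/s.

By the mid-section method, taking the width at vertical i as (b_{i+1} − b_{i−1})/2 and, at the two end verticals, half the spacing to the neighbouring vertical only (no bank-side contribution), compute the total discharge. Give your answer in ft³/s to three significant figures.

w_2 = (11.3 − 0.0)/2 = 5.65 ft; q_2 = 2.30 × 1.35 × 5.65 = 17.54 ft³/s
w_3 = (18.8 − 6.2)/2 = 6.3 ft; q_3 = 2.80 × 2.40 × 6.3 = 42.34 ft³/s
w_4 = (28.4 − 11.3)/2 = 8.55 ft; q_4 = 3.00 × 3.45 × 8.55 = 88.49 ft³/s
w_5 = (46.7 − 18.8)/2 = 13.95 ft; q_5 = 3.25 × 2.66 × 13.95 = 120.6 ft³/s
w_6 = (67.1 − 28.4)/2 = 19.35 ft; q_6 = 2.62 × 2.71 × 19.35 = 137.4 ft³/s
Stations 1, 7 contribute zero (depth or velocity is 0).
Q = Σ qᵢ = 406.4 ft³/s

406 ft³/s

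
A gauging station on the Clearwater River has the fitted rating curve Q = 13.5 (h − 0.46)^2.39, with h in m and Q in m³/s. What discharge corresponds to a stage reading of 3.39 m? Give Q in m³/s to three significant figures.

176 m³/s

Q = 13.5 × (3.39 − 0.46)^2.39 = 13.5 × 2.93^2.39 = 176.3 m³/s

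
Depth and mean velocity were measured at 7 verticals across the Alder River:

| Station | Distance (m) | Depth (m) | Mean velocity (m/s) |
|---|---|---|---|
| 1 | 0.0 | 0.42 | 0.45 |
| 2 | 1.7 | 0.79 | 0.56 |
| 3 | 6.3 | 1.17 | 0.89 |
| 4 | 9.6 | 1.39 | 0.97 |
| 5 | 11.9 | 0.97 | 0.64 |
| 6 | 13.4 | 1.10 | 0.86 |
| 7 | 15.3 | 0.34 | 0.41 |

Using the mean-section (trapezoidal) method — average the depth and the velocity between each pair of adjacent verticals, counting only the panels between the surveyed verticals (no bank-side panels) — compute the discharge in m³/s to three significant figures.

Panel 1-2: Δb = 1.7 m, d̄ = (0.42+0.79)/2 = 0.605, v̄ = (0.45+0.56)/2 = 0.505 → q = 1.7×0.605×0.505 = 0.5194 m³/s
Panel 2-3: Δb = 4.6 m, d̄ = (0.79+1.17)/2 = 0.98, v̄ = (0.56+0.89)/2 = 0.725 → q = 4.6×0.98×0.725 = 3.268 m³/s
Panel 3-4: Δb = 3.3 m, d̄ = (1.17+1.39)/2 = 1.28, v̄ = (0.89+0.97)/2 = 0.93 → q = 3.3×1.28×0.93 = 3.928 m³/s
Panel 4-5: Δb = 2.3 m, d̄ = (1.39+0.97)/2 = 1.18, v̄ = (0.97+0.64)/2 = 0.805 → q = 2.3×1.18×0.805 = 2.185 m³/s
Panel 5-6: Δb = 1.5 m, d̄ = (0.97+1.10)/2 = 1.035, v̄ = (0.64+0.86)/2 = 0.75 → q = 1.5×1.035×0.75 = 1.164 m³/s
Panel 6-7: Δb = 1.9 m, d̄ = (1.10+0.34)/2 = 0.72, v̄ = (0.86+0.41)/2 = 0.635 → q = 1.9×0.72×0.635 = 0.8687 m³/s
Q = Σ q = 11.93 m³/s

11.9 m³/s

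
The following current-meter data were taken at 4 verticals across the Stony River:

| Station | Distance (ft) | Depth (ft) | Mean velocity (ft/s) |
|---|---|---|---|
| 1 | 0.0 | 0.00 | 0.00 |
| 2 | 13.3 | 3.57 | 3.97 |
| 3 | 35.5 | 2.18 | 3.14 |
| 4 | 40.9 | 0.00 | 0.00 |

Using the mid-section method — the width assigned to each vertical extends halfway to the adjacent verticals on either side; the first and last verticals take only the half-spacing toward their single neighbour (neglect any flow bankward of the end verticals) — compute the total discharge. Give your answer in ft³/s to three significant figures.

w_2 = (35.5 − 0.0)/2 = 17.75 ft; q_2 = 3.97 × 3.57 × 17.75 = 251.6 ft³/s
w_3 = (40.9 − 13.3)/2 = 13.8 ft; q_3 = 3.14 × 2.18 × 13.8 = 94.46 ft³/s
Stations 1, 4 contribute zero (depth or velocity is 0).
Q = Σ qᵢ = 346.0 ft³/s

346 ft³/s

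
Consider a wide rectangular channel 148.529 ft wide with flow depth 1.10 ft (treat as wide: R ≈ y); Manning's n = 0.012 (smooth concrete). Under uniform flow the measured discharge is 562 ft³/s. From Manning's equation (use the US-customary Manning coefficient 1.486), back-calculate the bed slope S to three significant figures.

0.000680

A = b·y = 148.529 × 1.10 = 163.4 ft²
Wide channel: R ≈ y = 1.10 ft
S = (Q·n / (1.486·A·R^(2/3)))² = (562×0.012 / (1.486×163.4×1.066))² = 0.0006795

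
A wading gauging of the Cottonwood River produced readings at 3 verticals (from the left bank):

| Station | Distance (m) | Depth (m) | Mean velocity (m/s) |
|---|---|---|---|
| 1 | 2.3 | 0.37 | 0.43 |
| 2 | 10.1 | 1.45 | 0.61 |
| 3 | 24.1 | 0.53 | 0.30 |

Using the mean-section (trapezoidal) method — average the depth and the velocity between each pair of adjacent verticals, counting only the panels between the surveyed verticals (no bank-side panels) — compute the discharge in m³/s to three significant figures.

Panel 1-2: Δb = 7.8 m, d̄ = (0.37+1.45)/2 = 0.91, v̄ = (0.43+0.61)/2 = 0.52 → q = 7.8×0.91×0.52 = 3.691 m³/s
Panel 2-3: Δb = 14 m, d̄ = (1.45+0.53)/2 = 0.99, v̄ = (0.61+0.30)/2 = 0.455 → q = 14×0.99×0.455 = 6.306 m³/s
Q = Σ q = 9.997 m³/s

10.0 m³/s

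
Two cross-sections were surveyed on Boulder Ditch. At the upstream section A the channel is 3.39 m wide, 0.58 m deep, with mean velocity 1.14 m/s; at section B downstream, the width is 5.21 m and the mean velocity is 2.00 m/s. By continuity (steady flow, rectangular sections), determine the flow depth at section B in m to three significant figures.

0.215 m

Q = A₁V₁ = (3.39×0.58) × 1.14 = 2.241 m³/s
d₂ = Q/(b₂ V₂) = 2.241/(5.21×2.00) = 0.2151 m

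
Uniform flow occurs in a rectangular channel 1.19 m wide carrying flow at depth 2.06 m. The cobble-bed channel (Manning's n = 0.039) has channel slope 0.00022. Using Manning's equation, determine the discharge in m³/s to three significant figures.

0.557 m³/s

A = b·y = 1.19 × 2.06 = 2.451 m²
P = b + 2y = 1.19 + 2×2.06 = 5.310 m
R = A/P = 2.451/5.310 = 0.4617 m
Q = (1/n)·A·R^(2/3)·S^(1/2) = (1/0.039) × 2.451 × 0.4617^(2/3) × 0.00022^(1/2) = 0.5569 m³/s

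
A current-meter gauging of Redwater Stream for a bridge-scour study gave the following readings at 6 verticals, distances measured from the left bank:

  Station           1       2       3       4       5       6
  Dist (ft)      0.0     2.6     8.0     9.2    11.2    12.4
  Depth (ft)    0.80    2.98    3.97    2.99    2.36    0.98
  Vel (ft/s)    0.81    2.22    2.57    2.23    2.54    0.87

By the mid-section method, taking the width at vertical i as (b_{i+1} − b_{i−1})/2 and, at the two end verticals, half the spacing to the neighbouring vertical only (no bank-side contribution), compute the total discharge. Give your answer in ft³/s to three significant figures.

81.7 ft³/s

w_1 = (2.6 − 0.0)/2 = 1.3 ft; q_1 = 0.81 × 0.80 × 1.3 = 0.8424 ft³/s
w_2 = (8.0 − 0.0)/2 = 4 ft; q_2 = 2.22 × 2.98 × 4 = 26.46 ft³/s
w_3 = (9.2 − 2.6)/2 = 3.3 ft; q_3 = 2.57 × 3.97 × 3.3 = 33.67 ft³/s
w_4 = (11.2 − 8.0)/2 = 1.6 ft; q_4 = 2.23 × 2.99 × 1.6 = 10.67 ft³/s
w_5 = (12.4 − 9.2)/2 = 1.6 ft; q_5 = 2.54 × 2.36 × 1.6 = 9.591 ft³/s
w_6 = (12.4 − 11.2)/2 = 0.6 ft; q_6 = 0.87 × 0.98 × 0.6 = 0.5116 ft³/s
Q = Σ qᵢ = 81.75 ft³/s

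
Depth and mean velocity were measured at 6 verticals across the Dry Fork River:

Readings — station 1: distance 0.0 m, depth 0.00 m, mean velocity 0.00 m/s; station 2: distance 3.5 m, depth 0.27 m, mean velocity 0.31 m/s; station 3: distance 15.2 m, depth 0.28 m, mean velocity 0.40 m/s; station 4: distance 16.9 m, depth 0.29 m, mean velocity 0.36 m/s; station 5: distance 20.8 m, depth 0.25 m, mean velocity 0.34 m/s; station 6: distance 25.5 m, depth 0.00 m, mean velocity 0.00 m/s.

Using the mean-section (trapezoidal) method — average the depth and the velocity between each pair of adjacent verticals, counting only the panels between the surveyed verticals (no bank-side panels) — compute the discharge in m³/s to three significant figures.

Panel 1-2: Δb = 3.5 m, d̄ = (0.00+0.27)/2 = 0.135, v̄ = (0.00+0.31)/2 = 0.155 → q = 3.5×0.135×0.155 = 0.07324 m³/s
Panel 2-3: Δb = 11.7 m, d̄ = (0.27+0.28)/2 = 0.275, v̄ = (0.31+0.40)/2 = 0.355 → q = 11.7×0.275×0.355 = 1.142 m³/s
Panel 3-4: Δb = 1.7 m, d̄ = (0.28+0.29)/2 = 0.285, v̄ = (0.40+0.36)/2 = 0.38 → q = 1.7×0.285×0.38 = 0.1841 m³/s
Panel 4-5: Δb = 3.9 m, d̄ = (0.29+0.25)/2 = 0.27, v̄ = (0.36+0.34)/2 = 0.35 → q = 3.9×0.27×0.35 = 0.3686 m³/s
Panel 5-6: Δb = 4.7 m, d̄ = (0.25+0.00)/2 = 0.125, v̄ = (0.34+0.00)/2 = 0.17 → q = 4.7×0.125×0.17 = 0.09988 m³/s
Q = Σ q = 1.868 m³/s

1.87 m³/s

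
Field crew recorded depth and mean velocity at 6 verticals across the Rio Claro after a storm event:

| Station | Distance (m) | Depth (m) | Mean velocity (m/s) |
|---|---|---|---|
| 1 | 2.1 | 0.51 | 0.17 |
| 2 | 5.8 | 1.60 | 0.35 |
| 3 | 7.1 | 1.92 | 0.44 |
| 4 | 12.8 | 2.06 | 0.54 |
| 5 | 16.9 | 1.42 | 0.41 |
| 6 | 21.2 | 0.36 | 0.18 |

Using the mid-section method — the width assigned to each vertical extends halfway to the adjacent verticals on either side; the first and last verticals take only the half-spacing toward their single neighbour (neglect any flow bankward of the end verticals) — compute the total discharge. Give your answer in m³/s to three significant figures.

w_1 = (5.8 − 2.1)/2 = 1.85 m; q_1 = 0.17 × 0.51 × 1.85 = 0.1604 m³/s
w_2 = (7.1 − 2.1)/2 = 2.5 m; q_2 = 0.35 × 1.60 × 2.5 = 1.400 m³/s
w_3 = (12.8 − 5.8)/2 = 3.5 m; q_3 = 0.44 × 1.92 × 3.5 = 2.957 m³/s
w_4 = (16.9 − 7.1)/2 = 4.9 m; q_4 = 0.54 × 2.06 × 4.9 = 5.451 m³/s
w_5 = (21.2 − 12.8)/2 = 4.2 m; q_5 = 0.41 × 1.42 × 4.2 = 2.445 m³/s
w_6 = (21.2 − 16.9)/2 = 2.15 m; q_6 = 0.18 × 0.36 × 2.15 = 0.1393 m³/s
Q = Σ qᵢ = 12.55 m³/s

12.6 m³/s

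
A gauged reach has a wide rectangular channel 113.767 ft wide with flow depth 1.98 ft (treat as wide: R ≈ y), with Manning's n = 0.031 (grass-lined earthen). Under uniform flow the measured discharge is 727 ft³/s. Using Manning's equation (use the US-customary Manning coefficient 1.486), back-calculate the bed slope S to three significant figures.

0.00182

A = b·y = 113.767 × 1.98 = 225.3 ft²
Wide channel: R ≈ y = 1.98 ft
S = (Q·n / (1.486·A·R^(2/3)))² = (727×0.031 / (1.486×225.3×1.577))² = 0.001823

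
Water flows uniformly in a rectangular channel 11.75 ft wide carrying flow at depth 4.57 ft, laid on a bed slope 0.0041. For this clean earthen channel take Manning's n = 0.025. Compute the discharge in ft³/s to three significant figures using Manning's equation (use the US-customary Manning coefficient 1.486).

384 ft³/s

A = b·y = 11.75 × 4.57 = 53.70 ft²
P = b + 2y = 11.75 + 2×4.57 = 20.89 ft
R = A/P = 53.70/20.89 = 2.570 ft
Q = (1.486/n)·A·R^(2/3)·S^(1/2) = (1.486/0.025) × 53.70 × 2.570^(2/3) × 0.0041^(1/2) = 383.5 ft³/s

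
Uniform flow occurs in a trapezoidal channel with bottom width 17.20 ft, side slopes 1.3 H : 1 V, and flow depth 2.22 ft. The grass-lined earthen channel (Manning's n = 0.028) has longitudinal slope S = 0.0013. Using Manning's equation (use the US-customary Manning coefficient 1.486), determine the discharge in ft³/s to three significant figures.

127 ft³/s

A = (b + z·y)·y = (17.20 + 1.3×2.22)×2.22 = 44.59 ft²
P = b + 2y√(1+z²) = 17.20 + 2×2.22×√(1+1.3²) = 24.48 ft
R = A/P = 44.59/24.48 = 1.821 ft
Q = (1.486/n)·A·R^(2/3)·S^(1/2) = (1.486/0.028) × 44.59 × 1.821^(2/3) × 0.0013^(1/2) = 127.3 ft³/s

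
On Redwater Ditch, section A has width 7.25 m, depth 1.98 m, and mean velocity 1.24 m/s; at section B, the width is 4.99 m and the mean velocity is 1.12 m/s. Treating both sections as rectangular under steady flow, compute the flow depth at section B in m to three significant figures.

Q = A₁V₁ = (7.25×1.98) × 1.24 = 17.80 m³/s
d₂ = Q/(b₂ V₂) = 17.80/(4.99×1.12) = 3.185 m

3.18 m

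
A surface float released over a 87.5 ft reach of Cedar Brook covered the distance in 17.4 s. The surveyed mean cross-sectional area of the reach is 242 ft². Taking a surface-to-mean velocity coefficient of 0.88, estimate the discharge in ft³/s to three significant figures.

1070 ft³/s

v_surface = L / t̄ = 87.5 / 17.4 = 5.029 ft/s
v_mean = 0.88 × 5.029 = 4.425 ft/s
Q = A × v_mean = 242 × 4.425 = 1071 ft³/s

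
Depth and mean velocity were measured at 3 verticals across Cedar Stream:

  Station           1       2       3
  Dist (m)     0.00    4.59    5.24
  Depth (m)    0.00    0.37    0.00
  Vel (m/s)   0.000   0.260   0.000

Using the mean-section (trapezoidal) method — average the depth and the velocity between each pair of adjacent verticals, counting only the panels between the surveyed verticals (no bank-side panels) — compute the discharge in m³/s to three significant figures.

0.126 m³/s

Panel 1-2: Δb = 4.59 m, d̄ = (0.00+0.37)/2 = 0.185, v̄ = (0.000+0.260)/2 = 0.13 → q = 4.59×0.185×0.13 = 0.1104 m³/s
Panel 2-3: Δb = 0.65 m, d̄ = (0.37+0.00)/2 = 0.185, v̄ = (0.260+0.000)/2 = 0.13 → q = 0.65×0.185×0.13 = 0.01563 m³/s
Q = Σ q = 0.1260 m³/s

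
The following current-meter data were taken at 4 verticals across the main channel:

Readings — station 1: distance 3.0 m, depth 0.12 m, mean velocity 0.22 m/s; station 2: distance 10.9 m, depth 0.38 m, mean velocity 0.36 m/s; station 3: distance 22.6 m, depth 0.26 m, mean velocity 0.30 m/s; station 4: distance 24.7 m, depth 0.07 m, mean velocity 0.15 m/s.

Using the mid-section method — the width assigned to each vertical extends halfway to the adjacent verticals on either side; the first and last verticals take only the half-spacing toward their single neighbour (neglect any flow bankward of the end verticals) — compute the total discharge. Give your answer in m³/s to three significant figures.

1.99 m³/s

w_1 = (10.9 − 3.0)/2 = 3.95 m; q_1 = 0.22 × 0.12 × 3.95 = 0.1043 m³/s
w_2 = (22.6 − 3.0)/2 = 9.8 m; q_2 = 0.36 × 0.38 × 9.8 = 1.341 m³/s
w_3 = (24.7 − 10.9)/2 = 6.9 m; q_3 = 0.30 × 0.26 × 6.9 = 0.5382 m³/s
w_4 = (24.7 − 22.6)/2 = 1.05 m; q_4 = 0.15 × 0.07 × 1.05 = 0.01103 m³/s
Q = Σ qᵢ = 1.994 m³/s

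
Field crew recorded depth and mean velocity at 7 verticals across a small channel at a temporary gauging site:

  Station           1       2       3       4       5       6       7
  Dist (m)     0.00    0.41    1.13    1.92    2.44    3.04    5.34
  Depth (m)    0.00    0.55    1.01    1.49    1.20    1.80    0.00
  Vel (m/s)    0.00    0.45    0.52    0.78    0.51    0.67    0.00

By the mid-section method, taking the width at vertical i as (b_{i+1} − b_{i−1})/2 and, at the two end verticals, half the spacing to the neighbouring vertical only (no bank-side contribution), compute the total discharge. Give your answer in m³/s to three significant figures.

w_2 = (1.13 − 0.00)/2 = 0.565 m; q_2 = 0.45 × 0.55 × 0.565 = 0.1398 m³/s
w_3 = (1.92 − 0.41)/2 = 0.755 m; q_3 = 0.52 × 1.01 × 0.755 = 0.3965 m³/s
w_4 = (2.44 − 1.13)/2 = 0.655 m; q_4 = 0.78 × 1.49 × 0.655 = 0.7612 m³/s
w_5 = (3.04 − 1.92)/2 = 0.56 m; q_5 = 0.51 × 1.20 × 0.56 = 0.3427 m³/s
w_6 = (5.34 − 2.44)/2 = 1.45 m; q_6 = 0.67 × 1.80 × 1.45 = 1.749 m³/s
Stations 1, 7 contribute zero (depth or velocity is 0).
Q = Σ qᵢ = 3.389 m³/s

3.39 m³/s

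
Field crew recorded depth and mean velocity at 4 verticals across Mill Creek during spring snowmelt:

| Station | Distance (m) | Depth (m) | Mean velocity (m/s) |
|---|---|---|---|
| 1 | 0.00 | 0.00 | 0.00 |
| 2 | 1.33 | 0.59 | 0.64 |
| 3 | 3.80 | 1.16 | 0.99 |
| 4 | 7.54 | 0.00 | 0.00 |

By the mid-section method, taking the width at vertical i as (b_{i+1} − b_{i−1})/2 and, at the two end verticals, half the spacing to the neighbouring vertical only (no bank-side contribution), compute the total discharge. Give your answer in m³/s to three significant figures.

4.28 m³/s

w_2 = (3.80 − 0.00)/2 = 1.9 m; q_2 = 0.64 × 0.59 × 1.9 = 0.7174 m³/s
w_3 = (7.54 − 1.33)/2 = 3.105 m; q_3 = 0.99 × 1.16 × 3.105 = 3.566 m³/s
Stations 1, 4 contribute zero (depth or velocity is 0).
Q = Σ qᵢ = 4.283 m³/s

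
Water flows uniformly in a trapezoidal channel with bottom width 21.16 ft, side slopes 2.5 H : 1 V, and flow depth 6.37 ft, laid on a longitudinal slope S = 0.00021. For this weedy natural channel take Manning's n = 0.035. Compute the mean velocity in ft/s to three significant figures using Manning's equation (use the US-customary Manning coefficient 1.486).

A = (b + z·y)·y = (21.16 + 2.5×6.37)×6.37 = 236.2 ft²
P = b + 2y√(1+z²) = 21.16 + 2×6.37×√(1+2.5²) = 55.46 ft
R = A/P = 236.2/55.46 = 4.259 ft
Q = (1.486/n)·A·R^(2/3)·S^(1/2) = (1.486/0.035) × 236.2 × 4.259^(2/3) × 0.00021^(1/2) = 381.9 ft³/s
V = Q/A = 381.9/236.2 = 1.617 ft/s

1.62 ft/s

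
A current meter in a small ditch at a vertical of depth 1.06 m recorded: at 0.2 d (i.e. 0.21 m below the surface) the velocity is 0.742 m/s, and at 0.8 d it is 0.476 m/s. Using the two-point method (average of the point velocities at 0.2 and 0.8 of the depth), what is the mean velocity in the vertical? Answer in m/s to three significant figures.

0.609 m/s

v̄ = (0.742 + 0.476) / 2 = 0.6090 m/s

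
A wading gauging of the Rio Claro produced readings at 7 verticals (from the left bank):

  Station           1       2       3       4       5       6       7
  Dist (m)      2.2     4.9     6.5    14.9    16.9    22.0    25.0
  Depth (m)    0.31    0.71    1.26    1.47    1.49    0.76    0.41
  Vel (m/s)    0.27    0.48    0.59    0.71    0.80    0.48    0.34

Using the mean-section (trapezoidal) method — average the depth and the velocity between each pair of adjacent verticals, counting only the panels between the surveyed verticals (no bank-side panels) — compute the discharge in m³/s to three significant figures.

Panel 1-2: Δb = 2.7 m, d̄ = (0.31+0.71)/2 = 0.51, v̄ = (0.27+0.48)/2 = 0.375 → q = 2.7×0.51×0.375 = 0.5164 m³/s
Panel 2-3: Δb = 1.6 m, d̄ = (0.71+1.26)/2 = 0.985, v̄ = (0.48+0.59)/2 = 0.535 → q = 1.6×0.985×0.535 = 0.8432 m³/s
Panel 3-4: Δb = 8.4 m, d̄ = (1.26+1.47)/2 = 1.365, v̄ = (0.59+0.71)/2 = 0.65 → q = 8.4×1.365×0.65 = 7.453 m³/s
Panel 4-5: Δb = 2 m, d̄ = (1.47+1.49)/2 = 1.48, v̄ = (0.71+0.80)/2 = 0.755 → q = 2×1.48×0.755 = 2.235 m³/s
Panel 5-6: Δb = 5.1 m, d̄ = (1.49+0.76)/2 = 1.125, v̄ = (0.80+0.48)/2 = 0.64 → q = 5.1×1.125×0.64 = 3.672 m³/s
Panel 6-7: Δb = 3 m, d̄ = (0.76+0.41)/2 = 0.585, v̄ = (0.48+0.34)/2 = 0.41 → q = 3×0.585×0.41 = 0.7196 m³/s
Q = Σ q = 15.44 m³/s

15.4 m³/s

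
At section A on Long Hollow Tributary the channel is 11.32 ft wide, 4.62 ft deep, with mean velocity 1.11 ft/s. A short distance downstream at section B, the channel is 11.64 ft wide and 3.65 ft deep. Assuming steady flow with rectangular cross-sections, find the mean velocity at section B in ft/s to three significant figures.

1.37 ft/s

Q = A₁V₁ = (11.32×4.62) × 1.11 = 58.05 ft³/s
A₂ = 11.64 × 3.65 = 42.49 ft²
V₂ = Q/A₂ = 58.05/42.49 = 1.366 ft/s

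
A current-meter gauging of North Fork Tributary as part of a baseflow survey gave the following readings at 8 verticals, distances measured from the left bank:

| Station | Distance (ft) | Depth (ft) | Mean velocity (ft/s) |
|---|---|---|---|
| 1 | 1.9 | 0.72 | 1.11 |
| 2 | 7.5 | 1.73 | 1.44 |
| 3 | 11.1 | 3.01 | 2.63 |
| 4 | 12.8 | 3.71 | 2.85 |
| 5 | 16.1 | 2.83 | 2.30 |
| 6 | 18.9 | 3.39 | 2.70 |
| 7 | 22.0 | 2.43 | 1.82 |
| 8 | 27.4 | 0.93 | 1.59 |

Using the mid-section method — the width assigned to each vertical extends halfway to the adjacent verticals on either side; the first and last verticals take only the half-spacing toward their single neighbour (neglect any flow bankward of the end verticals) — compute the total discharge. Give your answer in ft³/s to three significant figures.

131 ft³/s

w_1 = (7.5 − 1.9)/2 = 2.8 ft; q_1 = 1.11 × 0.72 × 2.8 = 2.238 ft³/s
w_2 = (11.1 − 1.9)/2 = 4.6 ft; q_2 = 1.44 × 1.73 × 4.6 = 11.46 ft³/s
w_3 = (12.8 − 7.5)/2 = 2.65 ft; q_3 = 2.63 × 3.01 × 2.65 = 20.98 ft³/s
w_4 = (16.1 − 11.1)/2 = 2.5 ft; q_4 = 2.85 × 3.71 × 2.5 = 26.43 ft³/s
w_5 = (18.9 − 12.8)/2 = 3.05 ft; q_5 = 2.30 × 2.83 × 3.05 = 19.85 ft³/s
w_6 = (22.0 − 16.1)/2 = 2.95 ft; q_6 = 2.70 × 3.39 × 2.95 = 27.00 ft³/s
w_7 = (27.4 − 18.9)/2 = 4.25 ft; q_7 = 1.82 × 2.43 × 4.25 = 18.80 ft³/s
w_8 = (27.4 − 22.0)/2 = 2.7 ft; q_8 = 1.59 × 0.93 × 2.7 = 3.992 ft³/s
Q = Σ qᵢ = 130.8 ft³/s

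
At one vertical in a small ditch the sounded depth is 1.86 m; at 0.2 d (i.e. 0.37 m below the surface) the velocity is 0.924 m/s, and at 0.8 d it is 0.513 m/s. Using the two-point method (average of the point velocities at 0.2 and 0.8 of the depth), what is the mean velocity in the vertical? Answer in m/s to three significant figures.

0.719 m/s

v̄ = (0.924 + 0.513) / 2 = 0.7185 m/s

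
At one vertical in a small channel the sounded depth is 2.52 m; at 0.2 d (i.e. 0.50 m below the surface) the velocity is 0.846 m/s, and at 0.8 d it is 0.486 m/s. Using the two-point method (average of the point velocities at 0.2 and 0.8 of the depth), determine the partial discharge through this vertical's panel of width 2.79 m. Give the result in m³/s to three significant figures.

4.68 m³/s

v̄ = (0.846 + 0.486) / 2 = 0.6660 m/s
q = v̄ × d × w = 0.6660 × 2.52 × 2.79 = 4.683 m³/s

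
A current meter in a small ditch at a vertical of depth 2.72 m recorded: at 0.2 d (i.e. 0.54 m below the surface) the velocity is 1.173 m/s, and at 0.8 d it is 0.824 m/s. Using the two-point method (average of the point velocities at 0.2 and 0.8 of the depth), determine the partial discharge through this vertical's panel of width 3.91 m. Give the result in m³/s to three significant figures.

v̄ = (1.173 + 0.824) / 2 = 0.9985 m/s
q = v̄ × d × w = 0.9985 × 2.72 × 3.91 = 10.62 m³/s

10.6 m³/s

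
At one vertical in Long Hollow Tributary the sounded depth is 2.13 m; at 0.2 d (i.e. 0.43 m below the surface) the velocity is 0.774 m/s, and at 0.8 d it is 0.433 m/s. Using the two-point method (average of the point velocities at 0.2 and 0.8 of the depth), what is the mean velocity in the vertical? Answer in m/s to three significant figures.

v̄ = (0.774 + 0.433) / 2 = 0.6035 m/s

0.604 m/s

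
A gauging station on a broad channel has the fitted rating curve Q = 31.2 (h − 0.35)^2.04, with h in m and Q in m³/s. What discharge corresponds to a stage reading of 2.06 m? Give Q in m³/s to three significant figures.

Q = 31.2 × (2.06 − 0.35)^2.04 = 31.2 × 1.71^2.04 = 93.21 m³/s

93.2 m³/s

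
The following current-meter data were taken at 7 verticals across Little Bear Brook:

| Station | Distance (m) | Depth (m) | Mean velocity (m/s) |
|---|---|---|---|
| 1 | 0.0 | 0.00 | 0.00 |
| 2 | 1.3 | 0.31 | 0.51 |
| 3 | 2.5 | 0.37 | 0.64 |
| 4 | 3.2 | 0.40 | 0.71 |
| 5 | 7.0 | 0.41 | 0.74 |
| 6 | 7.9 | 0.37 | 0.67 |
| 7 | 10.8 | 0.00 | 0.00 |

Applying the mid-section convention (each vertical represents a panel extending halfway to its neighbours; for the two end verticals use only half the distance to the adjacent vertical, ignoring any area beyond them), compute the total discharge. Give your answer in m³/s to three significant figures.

2.25 m³/s

w_2 = (2.5 − 0.0)/2 = 1.25 m; q_2 = 0.51 × 0.31 × 1.25 = 0.1976 m³/s
w_3 = (3.2 − 1.3)/2 = 0.95 m; q_3 = 0.64 × 0.37 × 0.95 = 0.2250 m³/s
w_4 = (7.0 − 2.5)/2 = 2.25 m; q_4 = 0.71 × 0.40 × 2.25 = 0.6390 m³/s
w_5 = (7.9 − 3.2)/2 = 2.35 m; q_5 = 0.74 × 0.41 × 2.35 = 0.7130 m³/s
w_6 = (10.8 − 7.0)/2 = 1.9 m; q_6 = 0.67 × 0.37 × 1.9 = 0.4710 m³/s
Stations 1, 7 contribute zero (depth or velocity is 0).
Q = Σ qᵢ = 2.246 m³/s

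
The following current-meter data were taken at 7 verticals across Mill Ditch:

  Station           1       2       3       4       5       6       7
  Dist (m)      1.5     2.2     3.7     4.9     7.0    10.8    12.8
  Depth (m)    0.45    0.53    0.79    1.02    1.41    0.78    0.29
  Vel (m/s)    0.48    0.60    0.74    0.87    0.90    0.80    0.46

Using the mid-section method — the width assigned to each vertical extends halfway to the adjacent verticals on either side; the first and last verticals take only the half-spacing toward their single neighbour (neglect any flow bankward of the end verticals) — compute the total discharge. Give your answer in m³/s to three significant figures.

8.37 m³/s

w_1 = (2.2 − 1.5)/2 = 0.35 m; q_1 = 0.48 × 0.45 × 0.35 = 0.07560 m³/s
w_2 = (3.7 − 1.5)/2 = 1.1 m; q_2 = 0.60 × 0.53 × 1.1 = 0.3498 m³/s
w_3 = (4.9 − 2.2)/2 = 1.35 m; q_3 = 0.74 × 0.79 × 1.35 = 0.7892 m³/s
w_4 = (7.0 − 3.7)/2 = 1.65 m; q_4 = 0.87 × 1.02 × 1.65 = 1.464 m³/s
w_5 = (10.8 − 4.9)/2 = 2.95 m; q_5 = 0.90 × 1.41 × 2.95 = 3.744 m³/s
w_6 = (12.8 − 7.0)/2 = 2.9 m; q_6 = 0.80 × 0.78 × 2.9 = 1.810 m³/s
w_7 = (12.8 − 10.8)/2 = 1 m; q_7 = 0.46 × 0.29 × 1 = 0.1334 m³/s
Q = Σ qᵢ = 8.365 m³/s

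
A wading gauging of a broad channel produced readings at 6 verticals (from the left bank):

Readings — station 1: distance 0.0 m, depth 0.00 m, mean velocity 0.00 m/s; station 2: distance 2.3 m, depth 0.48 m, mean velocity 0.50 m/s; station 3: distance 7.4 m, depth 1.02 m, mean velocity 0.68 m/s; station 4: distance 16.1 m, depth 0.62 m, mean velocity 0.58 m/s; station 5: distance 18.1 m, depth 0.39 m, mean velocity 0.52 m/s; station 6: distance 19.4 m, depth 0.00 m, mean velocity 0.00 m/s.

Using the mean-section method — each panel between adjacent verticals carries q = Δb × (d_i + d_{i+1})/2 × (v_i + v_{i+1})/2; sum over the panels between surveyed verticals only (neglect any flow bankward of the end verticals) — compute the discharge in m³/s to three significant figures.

7.51 m³/s

Panel 1-2: Δb = 2.3 m, d̄ = (0.00+0.48)/2 = 0.24, v̄ = (0.00+0.50)/2 = 0.25 → q = 2.3×0.24×0.25 = 0.1380 m³/s
Panel 2-3: Δb = 5.1 m, d̄ = (0.48+1.02)/2 = 0.75, v̄ = (0.50+0.68)/2 = 0.59 → q = 5.1×0.75×0.59 = 2.257 m³/s
Panel 3-4: Δb = 8.7 m, d̄ = (1.02+0.62)/2 = 0.82, v̄ = (0.68+0.58)/2 = 0.63 → q = 8.7×0.82×0.63 = 4.494 m³/s
Panel 4-5: Δb = 2 m, d̄ = (0.62+0.39)/2 = 0.505, v̄ = (0.58+0.52)/2 = 0.55 → q = 2×0.505×0.55 = 0.5555 m³/s
Panel 5-6: Δb = 1.3 m, d̄ = (0.39+0.00)/2 = 0.195, v̄ = (0.52+0.00)/2 = 0.26 → q = 1.3×0.195×0.26 = 0.06591 m³/s
Q = Σ q = 7.511 m³/s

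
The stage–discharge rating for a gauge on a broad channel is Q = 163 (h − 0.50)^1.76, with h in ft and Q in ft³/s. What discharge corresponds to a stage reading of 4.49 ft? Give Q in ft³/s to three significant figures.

1860 ft³/s

Q = 163 × (4.49 − 0.50)^1.76 = 163 × 3.99^1.76 = 1862 ft³/s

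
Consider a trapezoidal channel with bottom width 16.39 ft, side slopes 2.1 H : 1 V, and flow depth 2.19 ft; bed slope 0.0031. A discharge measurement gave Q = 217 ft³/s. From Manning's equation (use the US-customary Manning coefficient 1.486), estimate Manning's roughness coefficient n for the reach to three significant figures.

0.0253

A = (b + z·y)·y = (16.39 + 2.1×2.19)×2.19 = 45.97 ft²
P = b + 2y√(1+z²) = 16.39 + 2×2.19×√(1+2.1²) = 26.58 ft
R = A/P = 45.97/26.58 = 1.729 ft
n = (1.486/Q)·A·R^(2/3)·S^(1/2) = (1.486/217) × 45.97 × 1.441 × 0.05568 = 0.02525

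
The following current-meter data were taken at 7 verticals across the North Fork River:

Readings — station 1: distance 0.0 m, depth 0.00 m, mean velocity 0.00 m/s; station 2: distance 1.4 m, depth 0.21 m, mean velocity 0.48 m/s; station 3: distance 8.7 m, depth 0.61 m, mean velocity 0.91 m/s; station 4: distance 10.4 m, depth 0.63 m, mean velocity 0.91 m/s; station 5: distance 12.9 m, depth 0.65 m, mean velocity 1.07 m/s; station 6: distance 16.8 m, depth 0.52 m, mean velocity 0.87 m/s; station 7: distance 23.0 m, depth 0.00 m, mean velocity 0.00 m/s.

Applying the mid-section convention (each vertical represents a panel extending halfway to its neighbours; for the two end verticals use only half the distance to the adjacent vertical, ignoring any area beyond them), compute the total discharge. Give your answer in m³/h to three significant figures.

w_2 = (8.7 − 0.0)/2 = 4.35 m; q_2 = 0.48 × 0.21 × 4.35 = 0.4385 m³/s
w_3 = (10.4 − 1.4)/2 = 4.5 m; q_3 = 0.91 × 0.61 × 4.5 = 2.498 m³/s
w_4 = (12.9 − 8.7)/2 = 2.1 m; q_4 = 0.91 × 0.63 × 2.1 = 1.204 m³/s
w_5 = (16.8 − 10.4)/2 = 3.2 m; q_5 = 1.07 × 0.65 × 3.2 = 2.226 m³/s
w_6 = (23.0 − 12.9)/2 = 5.05 m; q_6 = 0.87 × 0.52 × 5.05 = 2.285 m³/s
Stations 1, 7 contribute zero (depth or velocity is 0).
Q = Σ qᵢ = 8.651 m³/s
= 8.651 × 3600 = 31140 m³/h

31100 m³/h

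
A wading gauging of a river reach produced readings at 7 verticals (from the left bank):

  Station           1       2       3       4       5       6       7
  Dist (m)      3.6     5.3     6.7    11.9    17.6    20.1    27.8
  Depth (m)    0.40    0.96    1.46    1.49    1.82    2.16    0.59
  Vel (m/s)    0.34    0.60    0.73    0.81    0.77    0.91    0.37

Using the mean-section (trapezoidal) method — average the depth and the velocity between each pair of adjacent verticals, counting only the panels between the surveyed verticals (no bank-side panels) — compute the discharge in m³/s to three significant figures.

26.0 m³/s

Panel 1-2: Δb = 1.7 m, d̄ = (0.40+0.96)/2 = 0.68, v̄ = (0.34+0.60)/2 = 0.47 → q = 1.7×0.68×0.47 = 0.5433 m³/s
Panel 2-3: Δb = 1.4 m, d̄ = (0.96+1.46)/2 = 1.21, v̄ = (0.60+0.73)/2 = 0.665 → q = 1.4×1.21×0.665 = 1.127 m³/s
Panel 3-4: Δb = 5.2 m, d̄ = (1.46+1.49)/2 = 1.475, v̄ = (0.73+0.81)/2 = 0.77 → q = 5.2×1.475×0.77 = 5.906 m³/s
Panel 4-5: Δb = 5.7 m, d̄ = (1.49+1.82)/2 = 1.655, v̄ = (0.81+0.77)/2 = 0.79 → q = 5.7×1.655×0.79 = 7.452 m³/s
Panel 5-6: Δb = 2.5 m, d̄ = (1.82+2.16)/2 = 1.99, v̄ = (0.77+0.91)/2 = 0.84 → q = 2.5×1.99×0.84 = 4.179 m³/s
Panel 6-7: Δb = 7.7 m, d̄ = (2.16+0.59)/2 = 1.375, v̄ = (0.91+0.37)/2 = 0.64 → q = 7.7×1.375×0.64 = 6.776 m³/s
Q = Σ q = 25.98 m³/s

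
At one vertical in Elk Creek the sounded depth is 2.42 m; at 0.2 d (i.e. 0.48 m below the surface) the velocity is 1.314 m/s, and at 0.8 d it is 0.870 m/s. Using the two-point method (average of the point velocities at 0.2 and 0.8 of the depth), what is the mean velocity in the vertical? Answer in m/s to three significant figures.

v̄ = (1.314 + 0.870) / 2 = 1.092 m/s

1.09 m/s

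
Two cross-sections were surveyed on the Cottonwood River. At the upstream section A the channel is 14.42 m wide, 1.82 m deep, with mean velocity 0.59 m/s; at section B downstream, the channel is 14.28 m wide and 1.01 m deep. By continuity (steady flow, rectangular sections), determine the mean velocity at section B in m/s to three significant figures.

1.07 m/s

Q = A₁V₁ = (14.42×1.82) × 0.59 = 15.48 m³/s
A₂ = 14.28 × 1.01 = 14.42 m²
V₂ = Q/A₂ = 15.48/14.42 = 1.074 m/s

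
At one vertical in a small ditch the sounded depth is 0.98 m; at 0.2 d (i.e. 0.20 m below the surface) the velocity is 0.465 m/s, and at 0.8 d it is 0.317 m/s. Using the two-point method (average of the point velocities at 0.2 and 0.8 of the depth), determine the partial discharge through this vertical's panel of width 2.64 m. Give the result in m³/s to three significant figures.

1.01 m³/s

v̄ = (0.465 + 0.317) / 2 = 0.3910 m/s
q = v̄ × d × w = 0.3910 × 0.98 × 2.64 = 1.012 m³/s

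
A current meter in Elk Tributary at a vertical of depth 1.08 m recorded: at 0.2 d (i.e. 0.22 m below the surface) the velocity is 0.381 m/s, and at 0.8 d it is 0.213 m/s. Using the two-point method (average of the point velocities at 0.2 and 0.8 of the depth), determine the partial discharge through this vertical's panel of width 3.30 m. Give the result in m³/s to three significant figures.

v̄ = (0.381 + 0.213) / 2 = 0.2970 m/s
q = v̄ × d × w = 0.2970 × 1.08 × 3.30 = 1.059 m³/s

1.06 m³/s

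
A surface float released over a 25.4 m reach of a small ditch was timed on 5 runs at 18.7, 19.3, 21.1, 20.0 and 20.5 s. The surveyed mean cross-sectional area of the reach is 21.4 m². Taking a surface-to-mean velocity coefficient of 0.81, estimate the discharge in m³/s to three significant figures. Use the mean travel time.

22.1 m³/s

t̄ = (18.7 + 19.3 + 21.1 + 20.0 + 20.5) / 5 = 19.92 s
v_surface = L / t̄ = 25.4 / 19.92 = 1.275 m/s
v_mean = 0.81 × 1.275 = 1.033 m/s
Q = A × v_mean = 21.4 × 1.033 = 22.10 m³/s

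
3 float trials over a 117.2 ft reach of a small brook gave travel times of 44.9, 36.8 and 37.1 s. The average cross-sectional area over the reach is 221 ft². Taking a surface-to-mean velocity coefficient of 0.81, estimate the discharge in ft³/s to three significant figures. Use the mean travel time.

t̄ = (44.9 + 36.8 + 37.1) / 3 = 39.6 s
v_surface = L / t̄ = 117.2 / 39.6 = 2.960 ft/s
v_mean = 0.81 × 2.960 = 2.397 ft/s
Q = A × v_mean = 221 × 2.397 = 529.8 ft³/s

530 ft³/s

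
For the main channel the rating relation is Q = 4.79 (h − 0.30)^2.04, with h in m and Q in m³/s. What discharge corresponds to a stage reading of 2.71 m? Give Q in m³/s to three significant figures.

Q = 4.79 × (2.71 − 0.30)^2.04 = 4.79 × 2.41^2.04 = 28.82 m³/s

28.8 m³/s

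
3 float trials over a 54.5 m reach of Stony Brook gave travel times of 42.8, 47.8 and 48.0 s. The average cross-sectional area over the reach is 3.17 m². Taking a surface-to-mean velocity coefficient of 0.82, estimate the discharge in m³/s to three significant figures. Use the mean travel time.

3.07 m³/s

t̄ = (42.8 + 47.8 + 48.0) / 3 = 46.2 s
v_surface = L / t̄ = 54.5 / 46.2 = 1.180 m/s
v_mean = 0.82 × 1.180 = 0.9673 m/s
Q = A × v_mean = 3.17 × 0.9673 = 3.066 m³/s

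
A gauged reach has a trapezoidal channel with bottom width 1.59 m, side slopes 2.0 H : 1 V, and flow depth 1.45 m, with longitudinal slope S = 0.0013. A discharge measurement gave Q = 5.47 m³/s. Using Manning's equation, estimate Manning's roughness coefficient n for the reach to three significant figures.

A = (b + z·y)·y = (1.59 + 2.0×1.45)×1.45 = 6.511 m²
P = b + 2y√(1+z²) = 1.59 + 2×1.45×√(1+2.0²) = 8.075 m
R = A/P = 6.511/8.075 = 0.8063 m
n = (1/Q)·A·R^(2/3)·S^(1/2) = (1/5.47) × 6.511 × 0.8663 × 0.03606 = 0.03718

0.0372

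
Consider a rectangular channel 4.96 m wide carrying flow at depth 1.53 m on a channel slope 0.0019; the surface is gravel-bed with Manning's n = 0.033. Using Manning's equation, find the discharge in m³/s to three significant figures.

9.66 m³/s

A = b·y = 4.96 × 1.53 = 7.589 m²
P = b + 2y = 4.96 + 2×1.53 = 8.020 m
R = A/P = 7.589/8.020 = 0.9462 m
Q = (1/n)·A·R^(2/3)·S^(1/2) = (1/0.033) × 7.589 × 0.9462^(2/3) × 0.0019^(1/2) = 9.661 m³/s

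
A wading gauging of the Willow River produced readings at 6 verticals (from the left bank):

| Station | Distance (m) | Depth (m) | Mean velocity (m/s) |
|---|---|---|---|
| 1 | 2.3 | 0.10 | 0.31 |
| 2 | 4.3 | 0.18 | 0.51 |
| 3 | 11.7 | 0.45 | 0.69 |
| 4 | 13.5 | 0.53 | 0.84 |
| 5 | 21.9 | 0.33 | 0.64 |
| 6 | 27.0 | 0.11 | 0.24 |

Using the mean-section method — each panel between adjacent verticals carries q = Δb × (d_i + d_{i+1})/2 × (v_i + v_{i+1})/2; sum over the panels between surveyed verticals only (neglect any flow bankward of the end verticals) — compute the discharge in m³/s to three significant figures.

Panel 1-2: Δb = 2 m, d̄ = (0.10+0.18)/2 = 0.14, v̄ = (0.31+0.51)/2 = 0.41 → q = 2×0.14×0.41 = 0.1148 m³/s
Panel 2-3: Δb = 7.4 m, d̄ = (0.18+0.45)/2 = 0.315, v̄ = (0.51+0.69)/2 = 0.6 → q = 7.4×0.315×0.6 = 1.399 m³/s
Panel 3-4: Δb = 1.8 m, d̄ = (0.45+0.53)/2 = 0.49, v̄ = (0.69+0.84)/2 = 0.765 → q = 1.8×0.49×0.765 = 0.6747 m³/s
Panel 4-5: Δb = 8.4 m, d̄ = (0.53+0.33)/2 = 0.43, v̄ = (0.84+0.64)/2 = 0.74 → q = 8.4×0.43×0.74 = 2.673 m³/s
Panel 5-6: Δb = 5.1 m, d̄ = (0.33+0.11)/2 = 0.22, v̄ = (0.64+0.24)/2 = 0.44 → q = 5.1×0.22×0.44 = 0.4937 m³/s
Q = Σ q = 5.355 m³/s

5.35 m³/s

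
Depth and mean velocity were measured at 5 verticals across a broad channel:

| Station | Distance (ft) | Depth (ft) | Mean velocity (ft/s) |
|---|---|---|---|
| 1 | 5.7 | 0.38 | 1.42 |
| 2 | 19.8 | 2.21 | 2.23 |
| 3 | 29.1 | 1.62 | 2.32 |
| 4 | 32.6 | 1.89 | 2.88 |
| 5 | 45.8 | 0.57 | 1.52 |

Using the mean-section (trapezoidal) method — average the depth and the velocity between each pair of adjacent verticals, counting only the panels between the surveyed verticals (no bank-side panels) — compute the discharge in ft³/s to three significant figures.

126 ft³/s

Panel 1-2: Δb = 14.1 ft, d̄ = (0.38+2.21)/2 = 1.295, v̄ = (1.42+2.23)/2 = 1.825 → q = 14.1×1.295×1.825 = 33.32 ft³/s
Panel 2-3: Δb = 9.3 ft, d̄ = (2.21+1.62)/2 = 1.915, v̄ = (2.23+2.32)/2 = 2.275 → q = 9.3×1.915×2.275 = 40.52 ft³/s
Panel 3-4: Δb = 3.5 ft, d̄ = (1.62+1.89)/2 = 1.755, v̄ = (2.32+2.88)/2 = 2.6 → q = 3.5×1.755×2.6 = 15.97 ft³/s
Panel 4-5: Δb = 13.2 ft, d̄ = (1.89+0.57)/2 = 1.23, v̄ = (2.88+1.52)/2 = 2.2 → q = 13.2×1.23×2.2 = 35.72 ft³/s
Q = Σ q = 125.5 ft³/s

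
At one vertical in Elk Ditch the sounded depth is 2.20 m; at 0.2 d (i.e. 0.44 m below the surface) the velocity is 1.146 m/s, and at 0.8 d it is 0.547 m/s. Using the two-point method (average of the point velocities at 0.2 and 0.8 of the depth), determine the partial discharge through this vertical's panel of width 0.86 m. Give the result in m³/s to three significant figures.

v̄ = (1.146 + 0.547) / 2 = 0.8465 m/s
q = v̄ × d × w = 0.8465 × 2.20 × 0.86 = 1.602 m³/s

1.60 m³/s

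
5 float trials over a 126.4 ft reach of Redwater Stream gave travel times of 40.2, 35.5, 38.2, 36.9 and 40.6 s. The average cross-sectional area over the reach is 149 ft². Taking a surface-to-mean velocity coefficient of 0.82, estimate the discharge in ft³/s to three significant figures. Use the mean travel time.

403 ft³/s

t̄ = (40.2 + 35.5 + 38.2 + 36.9 + 40.6) / 5 = 38.28 s
v_surface = L / t̄ = 126.4 / 38.28 = 3.302 ft/s
v_mean = 0.82 × 3.302 = 2.708 ft/s
Q = A × v_mean = 149 × 2.708 = 403.4 ft³/s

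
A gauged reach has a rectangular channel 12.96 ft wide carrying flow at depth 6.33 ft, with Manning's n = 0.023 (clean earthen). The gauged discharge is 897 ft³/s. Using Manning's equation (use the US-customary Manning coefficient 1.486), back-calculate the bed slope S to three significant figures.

A = b·y = 12.96 × 6.33 = 82.04 ft²
P = b + 2y = 12.96 + 2×6.33 = 25.62 ft
R = A/P = 82.04/25.62 = 3.202 ft
S = (Q·n / (1.486·A·R^(2/3)))² = (897×0.023 / (1.486×82.04×2.172))² = 0.006068

0.00607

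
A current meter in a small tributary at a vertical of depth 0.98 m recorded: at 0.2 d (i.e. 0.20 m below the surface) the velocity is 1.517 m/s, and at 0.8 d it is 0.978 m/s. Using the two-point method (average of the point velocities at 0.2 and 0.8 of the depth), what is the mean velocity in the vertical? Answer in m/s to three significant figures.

v̄ = (1.517 + 0.978) / 2 = 1.248 m/s

1.25 m/s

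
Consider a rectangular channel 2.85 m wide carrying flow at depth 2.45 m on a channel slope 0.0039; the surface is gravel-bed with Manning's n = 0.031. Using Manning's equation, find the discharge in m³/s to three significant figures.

A = b·y = 2.85 × 2.45 = 6.983 m²
P = b + 2y = 2.85 + 2×2.45 = 7.750 m
R = A/P = 6.983/7.750 = 0.9010 m
Q = (1/n)·A·R^(2/3)·S^(1/2) = (1/0.031) × 6.983 × 0.9010^(2/3) × 0.0039^(1/2) = 13.12 m³/s

13.1 m³/s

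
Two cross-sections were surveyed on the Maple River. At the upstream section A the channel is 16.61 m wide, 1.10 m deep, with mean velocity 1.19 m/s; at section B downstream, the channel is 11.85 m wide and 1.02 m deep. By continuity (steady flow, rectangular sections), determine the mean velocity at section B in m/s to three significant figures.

Q = A₁V₁ = (16.61×1.10) × 1.19 = 21.74 m³/s
A₂ = 11.85 × 1.02 = 12.09 m²
V₂ = Q/A₂ = 21.74/12.09 = 1.799 m/s

1.80 m/s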